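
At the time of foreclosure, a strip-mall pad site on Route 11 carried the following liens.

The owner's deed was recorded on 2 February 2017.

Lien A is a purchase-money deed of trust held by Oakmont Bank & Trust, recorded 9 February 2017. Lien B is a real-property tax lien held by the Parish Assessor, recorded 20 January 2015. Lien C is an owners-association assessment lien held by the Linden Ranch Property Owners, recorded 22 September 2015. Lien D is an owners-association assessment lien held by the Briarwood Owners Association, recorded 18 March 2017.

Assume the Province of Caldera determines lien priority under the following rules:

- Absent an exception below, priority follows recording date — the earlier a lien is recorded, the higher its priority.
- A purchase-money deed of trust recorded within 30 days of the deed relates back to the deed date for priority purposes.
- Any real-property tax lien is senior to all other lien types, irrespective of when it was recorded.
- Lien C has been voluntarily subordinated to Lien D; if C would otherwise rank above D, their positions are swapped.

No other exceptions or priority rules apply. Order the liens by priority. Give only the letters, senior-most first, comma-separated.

First, effective dates: A's effective date is the deed date, 2 February 2017.
B, as a real-property tax lien, has superpriority and ranks first.
Among the remaining liens, by effective date: C (22 September 2015), A (2 February 2017), D (18 March 2017).
Because C would otherwise rank above D, the subordination swaps them.

B, D, A, C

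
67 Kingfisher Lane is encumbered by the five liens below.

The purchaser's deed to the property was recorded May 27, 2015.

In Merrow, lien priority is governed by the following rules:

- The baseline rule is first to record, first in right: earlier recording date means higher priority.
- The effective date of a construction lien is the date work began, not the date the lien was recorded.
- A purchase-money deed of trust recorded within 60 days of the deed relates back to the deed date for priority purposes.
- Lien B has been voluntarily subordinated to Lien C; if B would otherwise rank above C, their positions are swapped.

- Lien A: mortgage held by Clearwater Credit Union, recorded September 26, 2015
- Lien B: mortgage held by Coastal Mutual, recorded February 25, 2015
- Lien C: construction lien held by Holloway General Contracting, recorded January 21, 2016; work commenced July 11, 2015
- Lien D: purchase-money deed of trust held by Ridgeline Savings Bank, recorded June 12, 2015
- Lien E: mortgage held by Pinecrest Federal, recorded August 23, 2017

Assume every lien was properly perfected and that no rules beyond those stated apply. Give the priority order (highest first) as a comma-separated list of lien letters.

Effective dates: C relates back to July 11, 2015 (work commenced); D was recorded within the 60-day window, so its effective date is the deed date May 27, 2015.
By effective date, earliest first: B (February 25, 2015), D (May 27, 2015), C (July 11, 2015), A (September 26, 2015), E (August 23, 2017).
B would otherwise be senior to C, so under the subordination agreement B and C exchange positions.

C, D, B, A, E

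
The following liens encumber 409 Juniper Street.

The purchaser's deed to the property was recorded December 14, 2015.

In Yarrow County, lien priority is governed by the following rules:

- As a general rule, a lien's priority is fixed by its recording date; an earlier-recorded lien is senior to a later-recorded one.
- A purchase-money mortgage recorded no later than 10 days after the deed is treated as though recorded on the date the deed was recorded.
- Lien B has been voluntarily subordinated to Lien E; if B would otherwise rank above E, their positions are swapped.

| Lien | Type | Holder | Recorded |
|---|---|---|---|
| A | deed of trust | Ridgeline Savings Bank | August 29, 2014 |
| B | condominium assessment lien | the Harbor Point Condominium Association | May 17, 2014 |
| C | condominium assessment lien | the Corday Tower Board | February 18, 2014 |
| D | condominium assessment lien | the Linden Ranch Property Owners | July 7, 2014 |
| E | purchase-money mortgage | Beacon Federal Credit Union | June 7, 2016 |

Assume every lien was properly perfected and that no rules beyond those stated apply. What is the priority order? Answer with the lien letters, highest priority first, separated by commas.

Adjusting effective dates: E was recorded 176 days after the deed, outside the 10-day window, so it keeps its recording date.
By effective date, earliest first: C (February 18, 2014), B (May 17, 2014), D (July 7, 2014), A (August 29, 2014), E (June 7, 2016).
The subordination applies — B was senior to E — so B and E swap.

C, E, D, A, B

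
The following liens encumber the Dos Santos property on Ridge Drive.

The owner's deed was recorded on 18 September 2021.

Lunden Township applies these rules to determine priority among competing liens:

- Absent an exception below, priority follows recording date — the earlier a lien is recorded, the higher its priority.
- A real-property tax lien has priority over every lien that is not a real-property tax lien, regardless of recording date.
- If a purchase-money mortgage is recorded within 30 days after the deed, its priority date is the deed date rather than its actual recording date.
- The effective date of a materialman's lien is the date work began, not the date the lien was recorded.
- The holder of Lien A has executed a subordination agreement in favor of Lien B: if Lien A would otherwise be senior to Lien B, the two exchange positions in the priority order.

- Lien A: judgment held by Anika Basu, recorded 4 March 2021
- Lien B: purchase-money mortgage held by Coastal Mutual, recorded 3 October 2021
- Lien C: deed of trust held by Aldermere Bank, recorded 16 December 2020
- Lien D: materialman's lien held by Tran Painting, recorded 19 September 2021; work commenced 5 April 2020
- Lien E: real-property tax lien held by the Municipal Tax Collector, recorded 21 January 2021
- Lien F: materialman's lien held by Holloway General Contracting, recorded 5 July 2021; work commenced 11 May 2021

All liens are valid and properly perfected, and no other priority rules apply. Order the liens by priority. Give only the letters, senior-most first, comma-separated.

E, D, C, B, F, A

Adjusting effective dates: B was recorded within the 30-day window, so its effective date is the deed date 18 September 2021; D's effective date is 5 April 2020, when work began; F relates back to 11 May 2021 (work commenced).
E is a real-property tax lien, so it outranks all other liens regardless of date.
The other liens, earliest effective date first: D (5 April 2020), C (16 December 2020), A (4 March 2021), F (11 May 2021), B (18 September 2021).
A is senior to B before the subordination, so the two trade places.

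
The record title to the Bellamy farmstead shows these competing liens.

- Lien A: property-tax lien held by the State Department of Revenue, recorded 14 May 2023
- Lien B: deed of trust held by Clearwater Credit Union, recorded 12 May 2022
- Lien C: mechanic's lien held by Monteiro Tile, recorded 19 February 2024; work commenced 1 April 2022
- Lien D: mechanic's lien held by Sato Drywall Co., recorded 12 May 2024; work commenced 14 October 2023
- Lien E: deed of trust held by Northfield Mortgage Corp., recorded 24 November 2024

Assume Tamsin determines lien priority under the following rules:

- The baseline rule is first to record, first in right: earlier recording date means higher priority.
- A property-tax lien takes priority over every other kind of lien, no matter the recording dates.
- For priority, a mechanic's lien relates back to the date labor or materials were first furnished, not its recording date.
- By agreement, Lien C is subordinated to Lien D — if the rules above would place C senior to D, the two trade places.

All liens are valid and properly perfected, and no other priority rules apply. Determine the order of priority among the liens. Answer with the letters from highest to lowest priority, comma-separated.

First, effective dates: C is treated as recorded 1 April 2022, the work-commencement date; D's effective date is 14 October 2023, when work began.
A is a property-tax lien and takes priority over every other lien.
The other liens, earliest effective date first: C (1 April 2022), B (12 May 2022), D (14 October 2023), E (24 November 2024).
C would otherwise be senior to D, so under the subordination agreement C and D exchange positions.

A, D, B, C, E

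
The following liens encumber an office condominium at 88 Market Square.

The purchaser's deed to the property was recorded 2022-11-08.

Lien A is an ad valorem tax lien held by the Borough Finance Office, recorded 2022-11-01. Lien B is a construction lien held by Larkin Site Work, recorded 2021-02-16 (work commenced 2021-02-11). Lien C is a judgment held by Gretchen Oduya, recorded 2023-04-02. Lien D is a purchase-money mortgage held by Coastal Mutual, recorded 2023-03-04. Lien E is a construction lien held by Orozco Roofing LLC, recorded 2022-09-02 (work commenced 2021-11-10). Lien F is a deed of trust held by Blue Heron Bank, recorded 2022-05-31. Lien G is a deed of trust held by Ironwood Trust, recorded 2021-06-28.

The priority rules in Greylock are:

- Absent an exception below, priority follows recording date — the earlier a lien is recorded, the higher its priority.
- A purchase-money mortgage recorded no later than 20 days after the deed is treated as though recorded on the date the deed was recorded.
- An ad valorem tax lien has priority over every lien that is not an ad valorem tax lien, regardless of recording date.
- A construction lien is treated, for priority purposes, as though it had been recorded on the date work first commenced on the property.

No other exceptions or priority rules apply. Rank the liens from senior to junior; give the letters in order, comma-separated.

A, B, G, E, F, D, C

Effective dates: B is treated as recorded 2021-02-11, the work-commencement date; D was recorded 116 days after the deed, outside the 20-day window, so it keeps its recording date; E is treated as recorded 2021-11-10, the work-commencement date.
A is an ad valorem tax lien and takes priority over every other lien.
Remaining liens by effective date: B (2021-02-11), G (2021-06-28), E (2021-11-10), F (2022-05-31), D (2023-03-04), C (2023-04-02).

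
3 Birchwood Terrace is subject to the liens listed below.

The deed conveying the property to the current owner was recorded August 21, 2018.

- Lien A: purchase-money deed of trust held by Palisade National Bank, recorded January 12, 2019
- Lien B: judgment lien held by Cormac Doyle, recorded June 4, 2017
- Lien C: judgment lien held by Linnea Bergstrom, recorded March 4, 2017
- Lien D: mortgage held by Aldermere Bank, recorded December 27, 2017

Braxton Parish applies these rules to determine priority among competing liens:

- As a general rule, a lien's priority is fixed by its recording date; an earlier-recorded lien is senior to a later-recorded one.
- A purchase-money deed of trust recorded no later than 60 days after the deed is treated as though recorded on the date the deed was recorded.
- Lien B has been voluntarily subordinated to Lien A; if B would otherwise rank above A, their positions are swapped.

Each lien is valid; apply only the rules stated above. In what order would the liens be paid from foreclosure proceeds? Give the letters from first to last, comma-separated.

Effective dates: A was recorded 144 days after the deed — beyond 60 days — so no relation-back applies.
Ordering by effective date: C (March 4, 2017), B (June 4, 2017), D (December 27, 2017), A (January 12, 2019).
B is senior to A before the subordination, so the two trade places.

C, A, D, B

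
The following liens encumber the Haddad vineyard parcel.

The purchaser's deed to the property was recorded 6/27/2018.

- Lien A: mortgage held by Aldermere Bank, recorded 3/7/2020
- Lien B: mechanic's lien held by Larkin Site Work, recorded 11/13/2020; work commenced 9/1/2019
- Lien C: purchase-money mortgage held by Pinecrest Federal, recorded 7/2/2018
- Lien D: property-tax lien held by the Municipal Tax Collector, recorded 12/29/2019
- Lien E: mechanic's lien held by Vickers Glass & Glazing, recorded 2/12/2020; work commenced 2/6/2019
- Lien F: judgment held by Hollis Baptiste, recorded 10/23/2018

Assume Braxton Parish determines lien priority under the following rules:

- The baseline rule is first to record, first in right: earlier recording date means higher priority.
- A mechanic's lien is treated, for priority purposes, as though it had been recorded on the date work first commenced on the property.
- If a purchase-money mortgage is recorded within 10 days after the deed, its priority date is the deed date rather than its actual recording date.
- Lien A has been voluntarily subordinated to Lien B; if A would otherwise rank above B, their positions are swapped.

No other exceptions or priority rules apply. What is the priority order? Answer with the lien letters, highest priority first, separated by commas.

C, F, E, B, D, A

Adjusting effective dates: B's effective date is 9/1/2019, when work began; C relates back to the deed date 6/27/2018; E is treated as recorded 2/6/2019, the work-commencement date.
Sorted by effective date: C (6/27/2018), F (10/23/2018), E (2/6/2019), B (9/1/2019), D (12/29/2019), A (3/7/2020).
A is already junior to B, so the subordination agreement changes nothing.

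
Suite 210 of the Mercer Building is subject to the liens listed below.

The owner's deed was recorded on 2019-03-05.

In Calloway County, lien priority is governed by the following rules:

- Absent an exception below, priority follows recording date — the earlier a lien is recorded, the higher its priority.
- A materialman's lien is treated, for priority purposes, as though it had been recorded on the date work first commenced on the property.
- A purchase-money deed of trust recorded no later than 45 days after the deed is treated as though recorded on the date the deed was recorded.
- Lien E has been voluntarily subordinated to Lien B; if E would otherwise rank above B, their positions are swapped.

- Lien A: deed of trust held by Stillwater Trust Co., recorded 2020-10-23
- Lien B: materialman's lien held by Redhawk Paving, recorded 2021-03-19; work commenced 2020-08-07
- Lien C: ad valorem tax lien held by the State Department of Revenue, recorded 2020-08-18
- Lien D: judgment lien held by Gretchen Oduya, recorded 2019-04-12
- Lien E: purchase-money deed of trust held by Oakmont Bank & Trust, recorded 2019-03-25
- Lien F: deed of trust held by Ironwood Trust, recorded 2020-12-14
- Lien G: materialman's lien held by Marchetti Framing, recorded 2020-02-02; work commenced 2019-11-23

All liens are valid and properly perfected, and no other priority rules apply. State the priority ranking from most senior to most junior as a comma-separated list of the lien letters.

B, D, G, E, C, A, F

First, effective dates: B relates back to 2020-08-07 (work commenced); E's effective date is the deed date, 2019-03-05; G is treated as recorded 2019-11-23, the work-commencement date.
By effective date: E (2019-03-05), D (2019-04-12), G (2019-11-23), B (2020-08-07), C (2020-08-18), A (2020-10-23), F (2020-12-14).
Because E would otherwise rank above B, the subordination swaps them.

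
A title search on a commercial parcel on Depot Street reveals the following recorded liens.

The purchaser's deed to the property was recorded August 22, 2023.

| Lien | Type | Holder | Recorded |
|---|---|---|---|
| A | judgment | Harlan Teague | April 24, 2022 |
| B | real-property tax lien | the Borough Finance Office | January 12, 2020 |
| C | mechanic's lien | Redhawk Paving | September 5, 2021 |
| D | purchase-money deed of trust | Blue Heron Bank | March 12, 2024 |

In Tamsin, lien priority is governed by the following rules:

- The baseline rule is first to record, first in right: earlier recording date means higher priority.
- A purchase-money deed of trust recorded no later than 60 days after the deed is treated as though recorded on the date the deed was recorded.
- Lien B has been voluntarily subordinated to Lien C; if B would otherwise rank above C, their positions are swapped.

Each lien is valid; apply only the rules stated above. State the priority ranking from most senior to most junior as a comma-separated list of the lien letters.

C, B, A, D

Effective dates: D was recorded 203 days after the deed, outside the 60-day window, so it keeps its recording date.
By effective date, earliest first: B (January 12, 2020), C (September 5, 2021), A (April 24, 2022), D (March 12, 2024).
The subordination applies — B was senior to C — so B and C swap.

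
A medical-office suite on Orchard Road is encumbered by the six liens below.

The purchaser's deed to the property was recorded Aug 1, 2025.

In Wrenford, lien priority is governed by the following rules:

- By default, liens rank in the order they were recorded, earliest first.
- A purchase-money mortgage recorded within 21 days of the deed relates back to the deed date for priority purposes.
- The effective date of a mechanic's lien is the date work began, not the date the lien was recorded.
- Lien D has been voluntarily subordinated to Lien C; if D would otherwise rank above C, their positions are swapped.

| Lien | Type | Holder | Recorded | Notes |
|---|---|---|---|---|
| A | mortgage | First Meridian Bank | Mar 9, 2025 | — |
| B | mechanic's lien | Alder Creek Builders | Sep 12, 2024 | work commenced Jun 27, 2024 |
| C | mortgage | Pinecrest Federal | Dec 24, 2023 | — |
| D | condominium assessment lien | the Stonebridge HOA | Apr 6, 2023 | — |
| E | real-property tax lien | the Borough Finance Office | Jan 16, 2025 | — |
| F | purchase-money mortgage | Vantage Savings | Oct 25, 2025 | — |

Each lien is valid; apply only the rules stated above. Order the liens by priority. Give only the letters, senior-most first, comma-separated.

Adjusting effective dates: B is treated as recorded Jun 27, 2024, the work-commencement date; F was recorded 85 days after the deed, outside the 21-day window, so it keeps its recording date.
By effective date: D (Apr 6, 2023), C (Dec 24, 2023), B (Jun 27, 2024), E (Jan 16, 2025), A (Mar 9, 2025), F (Oct 25, 2025).
D would otherwise be senior to C, so under the subordination agreement D and C exchange positions.

C, D, B, E, A, F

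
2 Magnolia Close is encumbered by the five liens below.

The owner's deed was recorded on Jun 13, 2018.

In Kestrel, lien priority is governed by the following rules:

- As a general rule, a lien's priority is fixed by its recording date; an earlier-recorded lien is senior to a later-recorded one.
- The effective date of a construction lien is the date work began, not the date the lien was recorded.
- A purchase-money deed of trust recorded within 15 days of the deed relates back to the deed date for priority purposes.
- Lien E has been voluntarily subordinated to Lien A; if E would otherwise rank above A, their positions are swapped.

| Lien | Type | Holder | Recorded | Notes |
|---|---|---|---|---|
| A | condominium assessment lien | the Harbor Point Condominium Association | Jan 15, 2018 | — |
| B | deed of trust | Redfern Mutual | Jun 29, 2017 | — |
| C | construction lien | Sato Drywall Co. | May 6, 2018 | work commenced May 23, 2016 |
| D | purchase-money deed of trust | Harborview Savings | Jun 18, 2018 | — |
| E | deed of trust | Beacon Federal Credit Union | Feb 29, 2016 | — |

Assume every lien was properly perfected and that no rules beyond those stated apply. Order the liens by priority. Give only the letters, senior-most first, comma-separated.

A, C, B, E, D

First, effective dates: C relates back to May 23, 2016 (work commenced); D's effective date is the deed date, Jun 13, 2018.
By effective date, earliest first: E (Feb 29, 2016), C (May 23, 2016), B (Jun 29, 2017), A (Jan 15, 2018), D (Jun 13, 2018).
The subordination applies — E was senior to A — so E and A swap.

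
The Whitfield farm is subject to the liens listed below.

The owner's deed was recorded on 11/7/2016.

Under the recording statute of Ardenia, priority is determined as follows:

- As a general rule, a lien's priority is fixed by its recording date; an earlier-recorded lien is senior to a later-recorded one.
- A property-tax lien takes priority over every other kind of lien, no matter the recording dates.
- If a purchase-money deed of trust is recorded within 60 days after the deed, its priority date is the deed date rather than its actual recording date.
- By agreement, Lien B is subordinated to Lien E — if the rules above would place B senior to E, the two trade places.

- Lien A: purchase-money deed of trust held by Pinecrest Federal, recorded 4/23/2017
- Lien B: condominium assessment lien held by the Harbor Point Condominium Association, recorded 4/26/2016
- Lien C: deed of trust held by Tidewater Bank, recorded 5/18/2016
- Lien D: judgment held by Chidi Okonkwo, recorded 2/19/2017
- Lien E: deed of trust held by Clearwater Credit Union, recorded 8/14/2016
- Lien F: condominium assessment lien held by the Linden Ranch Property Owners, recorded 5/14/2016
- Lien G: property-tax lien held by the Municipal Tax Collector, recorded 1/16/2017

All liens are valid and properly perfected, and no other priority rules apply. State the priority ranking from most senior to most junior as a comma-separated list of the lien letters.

Effective dates: A was recorded 167 days after the deed, outside the 60-day window, so it keeps its recording date.
G is a property-tax lien, so it outranks all other liens regardless of date.
Ordering the rest by effective date: B (4/26/2016), F (5/14/2016), C (5/18/2016), E (8/14/2016), D (2/19/2017), A (4/23/2017).
B is senior to E before the subordination, so the two trade places.

G, E, F, C, B, D, A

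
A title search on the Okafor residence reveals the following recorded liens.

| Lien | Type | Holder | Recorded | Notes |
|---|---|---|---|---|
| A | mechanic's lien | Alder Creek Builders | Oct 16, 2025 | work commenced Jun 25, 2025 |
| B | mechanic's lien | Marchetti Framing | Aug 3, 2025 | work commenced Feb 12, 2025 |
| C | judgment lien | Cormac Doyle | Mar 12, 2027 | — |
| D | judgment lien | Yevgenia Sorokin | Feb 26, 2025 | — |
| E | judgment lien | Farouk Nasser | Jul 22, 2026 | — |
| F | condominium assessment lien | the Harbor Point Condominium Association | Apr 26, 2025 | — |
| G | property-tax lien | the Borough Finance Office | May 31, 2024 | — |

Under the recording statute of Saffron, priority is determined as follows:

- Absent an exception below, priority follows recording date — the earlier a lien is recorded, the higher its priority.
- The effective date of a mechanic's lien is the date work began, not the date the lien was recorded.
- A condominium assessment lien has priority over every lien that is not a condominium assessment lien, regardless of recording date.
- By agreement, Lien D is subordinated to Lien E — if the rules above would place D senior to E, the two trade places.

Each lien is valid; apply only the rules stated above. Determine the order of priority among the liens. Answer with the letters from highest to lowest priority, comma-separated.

Adjusting effective dates: A is treated as recorded Jun 25, 2025, the work-commencement date; B relates back to Feb 12, 2025 (work commenced).
As a condominium assessment lien, F is senior to every other lien.
Ordering the rest by effective date: G (May 31, 2024), B (Feb 12, 2025), D (Feb 26, 2025), A (Jun 25, 2025), E (Jul 22, 2026), C (Mar 12, 2027).
Because D would otherwise rank above E, the subordination swaps them.

F, G, B, E, A, D, C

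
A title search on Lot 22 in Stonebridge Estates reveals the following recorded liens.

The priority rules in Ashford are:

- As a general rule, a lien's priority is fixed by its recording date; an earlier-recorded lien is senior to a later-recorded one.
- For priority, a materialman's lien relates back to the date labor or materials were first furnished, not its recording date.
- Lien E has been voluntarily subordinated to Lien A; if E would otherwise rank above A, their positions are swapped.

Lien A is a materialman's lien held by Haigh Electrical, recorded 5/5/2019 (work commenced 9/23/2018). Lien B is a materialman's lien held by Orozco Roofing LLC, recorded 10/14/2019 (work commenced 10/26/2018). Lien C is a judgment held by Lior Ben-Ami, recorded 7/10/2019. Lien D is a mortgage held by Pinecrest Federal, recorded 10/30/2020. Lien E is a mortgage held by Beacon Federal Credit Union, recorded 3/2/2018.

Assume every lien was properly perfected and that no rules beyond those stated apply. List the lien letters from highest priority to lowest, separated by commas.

A, E, B, C, D

First, effective dates: A is treated as recorded 9/23/2018, the work-commencement date; B's effective date is 10/26/2018, when work began.
Sorted by effective date: E (3/2/2018), A (9/23/2018), B (10/26/2018), C (7/10/2019), D (10/30/2020).
E would otherwise be senior to A, so under the subordination agreement E and A exchange positions.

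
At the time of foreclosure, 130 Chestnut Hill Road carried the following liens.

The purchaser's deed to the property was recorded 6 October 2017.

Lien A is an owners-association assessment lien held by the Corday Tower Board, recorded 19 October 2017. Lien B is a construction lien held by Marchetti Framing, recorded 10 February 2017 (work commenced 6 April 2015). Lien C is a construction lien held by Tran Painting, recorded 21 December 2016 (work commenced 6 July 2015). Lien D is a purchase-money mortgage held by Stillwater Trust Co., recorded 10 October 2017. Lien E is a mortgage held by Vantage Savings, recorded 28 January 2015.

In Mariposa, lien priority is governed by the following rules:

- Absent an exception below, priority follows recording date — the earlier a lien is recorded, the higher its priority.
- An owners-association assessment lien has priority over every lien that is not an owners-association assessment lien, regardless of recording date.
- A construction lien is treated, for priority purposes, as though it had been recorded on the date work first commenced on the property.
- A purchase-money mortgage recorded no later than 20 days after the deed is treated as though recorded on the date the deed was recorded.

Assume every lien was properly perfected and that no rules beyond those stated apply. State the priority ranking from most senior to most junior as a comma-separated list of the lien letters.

Adjusting effective dates: B's effective date is 6 April 2015, when work began; C relates back to 6 July 2015 (work commenced); D relates back to the deed date 6 October 2017.
A is an owners-association assessment lien, so it outranks all other liens regardless of date.
Remaining liens by effective date: E (28 January 2015), B (6 April 2015), C (6 July 2015), D (6 October 2017).

A, E, B, C, D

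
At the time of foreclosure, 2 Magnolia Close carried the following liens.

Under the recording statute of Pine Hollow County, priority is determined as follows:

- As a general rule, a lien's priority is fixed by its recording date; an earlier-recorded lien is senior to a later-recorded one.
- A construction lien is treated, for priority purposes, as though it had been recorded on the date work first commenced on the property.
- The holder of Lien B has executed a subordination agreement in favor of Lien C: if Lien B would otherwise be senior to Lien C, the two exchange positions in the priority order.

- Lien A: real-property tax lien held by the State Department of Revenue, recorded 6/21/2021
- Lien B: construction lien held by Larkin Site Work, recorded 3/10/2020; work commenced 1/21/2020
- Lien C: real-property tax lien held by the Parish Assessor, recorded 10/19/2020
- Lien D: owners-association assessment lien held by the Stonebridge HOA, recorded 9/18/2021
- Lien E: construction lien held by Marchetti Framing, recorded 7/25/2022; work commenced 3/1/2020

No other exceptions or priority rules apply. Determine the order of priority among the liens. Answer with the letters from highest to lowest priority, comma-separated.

Adjusting effective dates: B relates back to 1/21/2020 (work commenced); E relates back to 3/1/2020 (work commenced).
Sorted by effective date: B (1/21/2020), E (3/1/2020), C (10/19/2020), A (6/21/2021), D (9/18/2021).
Because B would otherwise rank above C, the subordination swaps them.

C, E, B, A, D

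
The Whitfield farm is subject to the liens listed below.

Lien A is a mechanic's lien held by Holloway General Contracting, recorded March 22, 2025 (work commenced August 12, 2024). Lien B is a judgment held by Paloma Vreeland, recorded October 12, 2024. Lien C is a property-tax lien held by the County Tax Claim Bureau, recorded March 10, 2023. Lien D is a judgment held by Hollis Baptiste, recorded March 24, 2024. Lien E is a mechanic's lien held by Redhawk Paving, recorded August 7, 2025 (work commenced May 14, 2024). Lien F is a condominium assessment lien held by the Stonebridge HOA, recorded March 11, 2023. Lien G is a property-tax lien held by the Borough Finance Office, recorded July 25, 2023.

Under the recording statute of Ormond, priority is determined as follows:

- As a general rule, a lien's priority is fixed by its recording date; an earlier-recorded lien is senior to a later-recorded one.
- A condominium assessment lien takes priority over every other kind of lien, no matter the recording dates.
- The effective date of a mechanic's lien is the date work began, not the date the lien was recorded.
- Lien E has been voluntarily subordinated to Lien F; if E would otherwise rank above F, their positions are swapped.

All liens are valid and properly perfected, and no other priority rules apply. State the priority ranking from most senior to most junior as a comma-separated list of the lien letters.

F, C, G, D, E, A, B

Adjusting effective dates: A is treated as recorded August 12, 2024, the work-commencement date; E's effective date is May 14, 2024, when work began.
F is a condominium assessment lien, so it outranks all other liens regardless of date.
Ordering the rest by effective date: C (March 10, 2023), G (July 25, 2023), D (March 24, 2024), E (May 14, 2024), A (August 12, 2024), B (October 12, 2024).
E is already junior to F, so the subordination agreement changes nothing.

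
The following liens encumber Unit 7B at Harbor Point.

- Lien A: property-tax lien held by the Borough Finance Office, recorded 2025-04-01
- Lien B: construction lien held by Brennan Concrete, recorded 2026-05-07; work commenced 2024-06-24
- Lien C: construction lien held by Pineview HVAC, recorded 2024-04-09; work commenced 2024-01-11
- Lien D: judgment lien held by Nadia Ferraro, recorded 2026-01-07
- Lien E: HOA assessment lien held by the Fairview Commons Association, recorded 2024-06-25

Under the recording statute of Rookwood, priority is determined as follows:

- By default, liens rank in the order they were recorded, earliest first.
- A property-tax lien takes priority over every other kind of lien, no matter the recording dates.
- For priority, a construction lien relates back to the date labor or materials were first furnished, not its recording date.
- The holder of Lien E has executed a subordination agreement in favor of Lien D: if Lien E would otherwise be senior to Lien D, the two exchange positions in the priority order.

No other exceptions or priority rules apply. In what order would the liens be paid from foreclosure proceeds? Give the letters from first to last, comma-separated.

A, C, B, D, E

Adjusting effective dates: B relates back to 2024-06-24 (work commenced); C is treated as recorded 2024-01-11, the work-commencement date.
A, as a property-tax lien, has superpriority and ranks first.
Ordering the rest by effective date: C (2024-01-11), B (2024-06-24), E (2024-06-25), D (2026-01-07).
The subordination applies — E was senior to D — so E and D swap.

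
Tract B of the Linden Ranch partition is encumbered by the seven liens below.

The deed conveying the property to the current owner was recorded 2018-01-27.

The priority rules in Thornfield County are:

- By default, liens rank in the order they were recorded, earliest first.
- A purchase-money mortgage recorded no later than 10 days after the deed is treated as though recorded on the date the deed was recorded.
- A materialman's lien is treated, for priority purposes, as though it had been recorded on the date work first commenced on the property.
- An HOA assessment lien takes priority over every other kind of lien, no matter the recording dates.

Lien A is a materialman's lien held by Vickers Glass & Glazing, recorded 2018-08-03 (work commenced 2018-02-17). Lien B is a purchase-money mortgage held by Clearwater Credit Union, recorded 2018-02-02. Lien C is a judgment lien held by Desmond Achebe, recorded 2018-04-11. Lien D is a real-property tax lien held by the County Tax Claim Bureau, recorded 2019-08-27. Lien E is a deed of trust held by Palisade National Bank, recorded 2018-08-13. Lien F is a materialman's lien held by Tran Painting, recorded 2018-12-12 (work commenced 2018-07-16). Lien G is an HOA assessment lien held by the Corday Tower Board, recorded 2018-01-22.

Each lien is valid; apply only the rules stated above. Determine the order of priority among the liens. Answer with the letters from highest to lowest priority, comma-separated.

G, B, A, C, F, E, D

Effective dates: A relates back to 2018-02-17 (work commenced); B relates back to the deed date 2018-01-27; F relates back to 2018-07-16 (work commenced).
G is an HOA assessment lien, so it outranks all other liens regardless of date.
Among the remaining liens, by effective date: B (2018-01-27), A (2018-02-17), C (2018-04-11), F (2018-07-16), E (2018-08-13), D (2019-08-27).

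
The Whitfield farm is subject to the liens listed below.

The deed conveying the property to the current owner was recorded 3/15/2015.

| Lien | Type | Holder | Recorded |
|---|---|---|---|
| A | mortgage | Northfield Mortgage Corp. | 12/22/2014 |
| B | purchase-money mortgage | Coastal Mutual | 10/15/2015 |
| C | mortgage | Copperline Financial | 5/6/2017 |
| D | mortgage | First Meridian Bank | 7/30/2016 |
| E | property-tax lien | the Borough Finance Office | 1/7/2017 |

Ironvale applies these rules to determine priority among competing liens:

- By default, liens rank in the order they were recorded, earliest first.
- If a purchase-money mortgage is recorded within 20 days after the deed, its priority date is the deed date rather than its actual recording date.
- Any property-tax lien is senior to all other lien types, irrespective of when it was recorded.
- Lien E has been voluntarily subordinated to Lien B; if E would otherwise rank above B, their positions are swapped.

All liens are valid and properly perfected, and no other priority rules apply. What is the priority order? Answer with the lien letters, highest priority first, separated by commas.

First, effective dates: B missed the 20-day window (214 days after the deed), so its recording date stands.
E is a property-tax lien and takes priority over every other lien.
Remaining liens by effective date: A (12/22/2014), B (10/15/2015), D (7/30/2016), C (5/6/2017).
E is senior to B before the subordination, so the two trade places.

B, A, E, D, C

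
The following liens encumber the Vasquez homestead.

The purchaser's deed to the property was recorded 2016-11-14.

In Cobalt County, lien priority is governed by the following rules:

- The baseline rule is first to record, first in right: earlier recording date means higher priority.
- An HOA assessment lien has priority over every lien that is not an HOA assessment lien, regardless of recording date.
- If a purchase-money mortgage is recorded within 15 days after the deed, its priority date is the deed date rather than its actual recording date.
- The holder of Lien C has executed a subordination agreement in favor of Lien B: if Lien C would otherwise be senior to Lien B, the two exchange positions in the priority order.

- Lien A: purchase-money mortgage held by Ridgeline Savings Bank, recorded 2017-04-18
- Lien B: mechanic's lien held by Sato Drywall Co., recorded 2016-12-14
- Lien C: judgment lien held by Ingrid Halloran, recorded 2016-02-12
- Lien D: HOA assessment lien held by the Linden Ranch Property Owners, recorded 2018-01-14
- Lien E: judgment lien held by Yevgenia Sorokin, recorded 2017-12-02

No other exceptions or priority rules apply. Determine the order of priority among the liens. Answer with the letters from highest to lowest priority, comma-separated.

D, B, C, A, E

Effective dates after the stated exceptions: A was recorded 155 days after the deed, outside the 15-day window, so it keeps its recording date.
D is an HOA assessment lien, so it outranks all other liens regardless of date.
Ordering the rest by effective date: C (2016-02-12), B (2016-12-14), A (2017-04-18), E (2017-12-02).
The subordination applies — C was senior to B — so C and B swap.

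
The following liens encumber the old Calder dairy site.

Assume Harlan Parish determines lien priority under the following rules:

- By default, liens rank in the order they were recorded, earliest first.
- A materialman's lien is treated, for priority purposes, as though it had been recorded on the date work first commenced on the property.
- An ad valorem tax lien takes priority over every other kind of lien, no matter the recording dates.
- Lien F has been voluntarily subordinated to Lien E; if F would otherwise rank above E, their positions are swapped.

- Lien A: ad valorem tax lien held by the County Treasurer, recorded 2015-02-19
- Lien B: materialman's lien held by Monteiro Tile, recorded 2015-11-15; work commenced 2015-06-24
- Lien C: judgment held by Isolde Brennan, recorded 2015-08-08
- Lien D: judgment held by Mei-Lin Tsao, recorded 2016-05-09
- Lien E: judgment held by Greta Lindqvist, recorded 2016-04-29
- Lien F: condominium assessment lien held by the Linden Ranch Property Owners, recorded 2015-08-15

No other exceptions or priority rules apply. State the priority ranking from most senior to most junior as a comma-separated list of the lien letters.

A, B, C, E, F, D

Effective dates: B is treated as recorded 2015-06-24, the work-commencement date.
A, as an ad valorem tax lien, has superpriority and ranks first.
Among the remaining liens, by effective date: B (2015-06-24), C (2015-08-08), F (2015-08-15), E (2016-04-29), D (2016-05-09).
F is senior to E before the subordination, so the two trade places.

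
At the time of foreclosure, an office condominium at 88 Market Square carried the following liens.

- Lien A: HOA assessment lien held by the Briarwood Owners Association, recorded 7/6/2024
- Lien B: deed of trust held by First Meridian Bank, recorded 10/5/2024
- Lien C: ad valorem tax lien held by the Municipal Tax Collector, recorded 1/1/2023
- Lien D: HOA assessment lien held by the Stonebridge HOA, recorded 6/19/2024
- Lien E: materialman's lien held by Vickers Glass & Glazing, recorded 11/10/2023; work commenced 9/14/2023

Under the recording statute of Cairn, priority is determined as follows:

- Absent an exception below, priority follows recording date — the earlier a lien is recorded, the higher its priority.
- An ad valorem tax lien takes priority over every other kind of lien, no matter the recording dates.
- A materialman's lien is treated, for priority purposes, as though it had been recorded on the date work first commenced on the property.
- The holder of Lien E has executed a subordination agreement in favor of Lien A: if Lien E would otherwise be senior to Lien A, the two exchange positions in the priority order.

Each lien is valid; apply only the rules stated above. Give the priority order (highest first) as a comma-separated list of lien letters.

C, A, D, E, B

Effective dates: E is treated as recorded 9/14/2023, the work-commencement date.
C is an ad valorem tax lien, so it outranks all other liens regardless of date.
Ordering the rest by effective date: E (9/14/2023), D (6/19/2024), A (7/6/2024), B (10/5/2024).
Because E would otherwise rank above A, the subordination swaps them.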